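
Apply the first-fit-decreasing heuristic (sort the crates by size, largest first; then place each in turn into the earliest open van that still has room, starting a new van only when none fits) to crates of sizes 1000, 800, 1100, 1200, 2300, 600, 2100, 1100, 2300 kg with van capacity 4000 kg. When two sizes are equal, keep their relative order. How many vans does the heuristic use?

4

Sorted descending: 2300, 2300, 2100, 1200, 1100, 1100, 1000, 800, 600.
  2300 → van 1 (new)  [load 2300/4000]
  2300 → van 2 (new)  [load 2300/4000]
  2100 → van 3 (new)  [load 2100/4000]
  1200 → van 1  [load 3500/4000]
  1100 → van 2  [load 3400/4000]
  1100 → van 3  [load 3200/4000]
  1000 → van 4 (new)  [load 1000/4000]
  800 → van 3  [load 4000/4000]
  600 → van 2  [load 4000/4000]
4 vans opened.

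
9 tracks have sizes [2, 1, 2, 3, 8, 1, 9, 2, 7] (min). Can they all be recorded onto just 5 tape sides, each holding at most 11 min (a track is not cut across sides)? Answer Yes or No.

A valid assignment using 4 tape sides:
  side 1: 9 + 2 = 11
  side 2: 8 + 3 = 11
  side 3: 7 + 2 + 2 = 11
  side 4: 1 + 1 = 2
That uses only 4 ≤ 5, so 5 tape sides are enough.

Yes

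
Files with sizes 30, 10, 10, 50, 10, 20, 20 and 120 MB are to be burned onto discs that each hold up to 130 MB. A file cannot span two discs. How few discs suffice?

Total = 120 + 50 + 30 + 20 + 20 + 10 + 10 + 10 = 270 MB.
Lower bound: ⌈270/130⌉ = 3 discs.
A packing using 3 discs:
  disc 1: 120 + 10 = 130
  disc 2: 50 + 30 + 20 + 20 + 10 = 130
  disc 3: 10 = 10
This matches the lower bound, so 3 is optimal.

3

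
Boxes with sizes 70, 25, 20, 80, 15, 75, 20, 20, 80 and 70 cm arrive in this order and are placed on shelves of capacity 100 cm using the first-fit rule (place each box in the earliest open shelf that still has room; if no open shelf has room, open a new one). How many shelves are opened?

  70 → shelf 1 (new)  [load 70/100]
  25 → shelf 1  [load 95/100]
  20 → shelf 2 (new)  [load 20/100]
  80 → shelf 2  [load 100/100]
  15 → shelf 3 (new)  [load 15/100]
  75 → shelf 3  [load 90/100]
  20 → shelf 4 (new)  [load 20/100]
  20 → shelf 4  [load 40/100]
  80 → shelf 5 (new)  [load 80/100]
  70 → shelf 6 (new)  [load 70/100]
6 shelves opened.

6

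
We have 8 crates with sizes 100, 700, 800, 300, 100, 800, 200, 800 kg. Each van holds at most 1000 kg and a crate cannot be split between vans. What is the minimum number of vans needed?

4

Total = 800 + 800 + 800 + 700 + 300 + 200 + 100 + 100 = 3800 kg.
Lower bound: ⌈3800/1000⌉ = 4 vans.
A packing using 4 vans:
  van 1: 800 + 200 = 1000
  van 2: 800 + 100 + 100 = 1000
  van 3: 800 = 800
  van 4: 700 + 300 = 1000
This matches the lower bound, so 4 is optimal.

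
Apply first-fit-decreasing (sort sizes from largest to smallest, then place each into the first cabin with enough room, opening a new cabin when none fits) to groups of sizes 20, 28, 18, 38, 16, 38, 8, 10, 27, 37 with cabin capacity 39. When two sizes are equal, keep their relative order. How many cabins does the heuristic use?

7

Sorted descending: 38, 38, 37, 28, 27, 20, 18, 16, 10, 8.
  38 → cabin 1 (new)  [load 38/39]
  38 → cabin 2 (new)  [load 38/39]
  37 → cabin 3 (new)  [load 37/39]
  28 → cabin 4 (new)  [load 28/39]
  27 → cabin 5 (new)  [load 27/39]
  20 → cabin 6 (new)  [load 20/39]
  18 → cabin 6  [load 38/39]
  16 → cabin 7 (new)  [load 16/39]
  10 → cabin 4  [load 38/39]
  8 → cabin 5  [load 35/39]
7 cabins opened.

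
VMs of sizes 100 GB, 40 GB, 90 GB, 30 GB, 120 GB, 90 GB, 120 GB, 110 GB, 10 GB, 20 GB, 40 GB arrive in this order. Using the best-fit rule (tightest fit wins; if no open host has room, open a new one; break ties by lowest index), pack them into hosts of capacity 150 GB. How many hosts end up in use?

6

  100 → host 1 (new)  [load 100/150]
  40 → host 1  [load 140/150]
  90 → host 2 (new)  [load 90/150]
  30 → host 2  [load 120/150]
  120 → host 3 (new)  [load 120/150]
  90 → host 4 (new)  [load 90/150]
  120 → host 5 (new)  [load 120/150]
  110 → host 6 (new)  [load 110/150]
  10 → host 1  [load 150/150]
  20 → host 2  [load 140/150]
  40 → host 6  [load 150/150]
6 hosts opened.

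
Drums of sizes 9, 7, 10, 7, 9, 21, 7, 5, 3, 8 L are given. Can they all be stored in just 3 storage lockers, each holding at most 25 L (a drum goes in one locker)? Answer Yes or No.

Total = 86 L; ⌈86/25⌉ = 4.
At least 4 storage lockers are required, but only 3 are allowed.

No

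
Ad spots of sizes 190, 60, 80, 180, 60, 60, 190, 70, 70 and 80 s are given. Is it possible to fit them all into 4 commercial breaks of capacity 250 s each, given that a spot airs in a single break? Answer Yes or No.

Total = 1040 s; ⌈1040/250⌉ = 5.
At least 5 commercial breaks are required, but only 4 are allowed.

No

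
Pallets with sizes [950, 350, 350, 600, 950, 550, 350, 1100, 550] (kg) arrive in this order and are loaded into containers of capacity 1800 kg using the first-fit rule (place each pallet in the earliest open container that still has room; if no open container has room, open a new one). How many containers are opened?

4

  950 → container 1 (new)  [load 950/1800]
  350 → container 1  [load 1300/1800]
  350 → container 1  [load 1650/1800]
  600 → container 2 (new)  [load 600/1800]
  950 → container 2  [load 1550/1800]
  550 → container 3 (new)  [load 550/1800]
  350 → container 3  [load 900/1800]
  1100 → container 4 (new)  [load 1100/1800]
  550 → container 3  [load 1450/1800]
4 containers opened.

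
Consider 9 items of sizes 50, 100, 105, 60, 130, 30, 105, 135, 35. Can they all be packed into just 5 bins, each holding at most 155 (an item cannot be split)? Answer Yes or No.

No

Total = 750; ⌈750/155⌉ = 5.
The bound of 5 does not rule out 5, but exhaustive search shows no assignment into 5 bins of capacity 155 exists — the minimum is 6.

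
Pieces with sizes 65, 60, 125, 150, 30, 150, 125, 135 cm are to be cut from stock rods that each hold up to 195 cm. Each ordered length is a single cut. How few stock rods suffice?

Total = 150 + 150 + 135 + 125 + 125 + 65 + 60 + 30 = 840 cm.
Lower bound: ⌈840/195⌉ = 5 stock rods.
A packing using 5 stock rods:
  stock rod 1: 150 + 30 = 180
  stock rod 2: 150 = 150
  stock rod 3: 135 + 60 = 195
  stock rod 4: 125 + 65 = 190
  stock rod 5: 125 = 125
This matches the lower bound, so 5 is optimal.

5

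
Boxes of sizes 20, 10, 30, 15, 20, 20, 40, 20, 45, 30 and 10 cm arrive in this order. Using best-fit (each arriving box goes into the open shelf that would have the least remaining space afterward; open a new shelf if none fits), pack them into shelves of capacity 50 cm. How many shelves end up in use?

  20 → shelf 1 (new)  [load 20/50]
  10 → shelf 1  [load 30/50]
  30 → shelf 2 (new)  [load 30/50]
  15 → shelf 1  [load 45/50]
  20 → shelf 2  [load 50/50]
  20 → shelf 3 (new)  [load 20/50]
  40 → shelf 4 (new)  [load 40/50]
  20 → shelf 3  [load 40/50]
  45 → shelf 5 (new)  [load 45/50]
  30 → shelf 6 (new)  [load 30/50]
  10 → shelf 3  [load 50/50]
6 shelves opened.

6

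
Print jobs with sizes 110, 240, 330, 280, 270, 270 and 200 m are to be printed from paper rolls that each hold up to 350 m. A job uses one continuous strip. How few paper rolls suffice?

6

Total = 330 + 280 + 270 + 270 + 240 + 200 + 110 = 1700 m.
Lower bound: ⌈1700/350⌉ = 5 paper rolls.
Also, 6 print jobs each exceed 175 m, and no two of those can share a roll, so at least 6 paper rolls are needed.
A packing using 6 paper rolls:
  roll 1: 330 = 330
  roll 2: 280 = 280
  roll 3: 270 = 270
  roll 4: 270 = 270
  roll 5: 240 + 110 = 350
  roll 6: 200 = 200
This matches the lower bound, so 6 is optimal.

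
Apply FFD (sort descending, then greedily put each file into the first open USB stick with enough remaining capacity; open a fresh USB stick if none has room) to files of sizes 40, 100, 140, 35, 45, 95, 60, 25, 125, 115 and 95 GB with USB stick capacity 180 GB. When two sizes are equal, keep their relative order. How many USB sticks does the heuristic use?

6

Sorted descending: 140, 125, 115, 100, 95, 95, 60, 45, 40, 35, 25.
  140 → USB stick 1 (new)  [load 140/180]
  125 → USB stick 2 (new)  [load 125/180]
  115 → USB stick 3 (new)  [load 115/180]
  100 → USB stick 4 (new)  [load 100/180]
  95 → USB stick 5 (new)  [load 95/180]
  95 → USB stick 6 (new)  [load 95/180]
  60 → USB stick 3  [load 175/180]
  45 → USB stick 2  [load 170/180]
  40 → USB stick 1  [load 180/180]
  35 → USB stick 4  [load 135/180]
  25 → USB stick 4  [load 160/180]
6 USB sticks opened.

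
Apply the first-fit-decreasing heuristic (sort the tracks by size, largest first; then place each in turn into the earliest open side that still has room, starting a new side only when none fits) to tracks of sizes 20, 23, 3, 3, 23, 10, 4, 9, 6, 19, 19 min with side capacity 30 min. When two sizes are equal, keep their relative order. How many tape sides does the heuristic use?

5

Sorted descending: 23, 23, 20, 19, 19, 10, 9, 6, 4, 3, 3.
  23 → side 1 (new)  [load 23/30]
  23 → side 2 (new)  [load 23/30]
  20 → side 3 (new)  [load 20/30]
  19 → side 4 (new)  [load 19/30]
  19 → side 5 (new)  [load 19/30]
  10 → side 3  [load 30/30]
  9 → side 4  [load 28/30]
  6 → side 1  [load 29/30]
  4 → side 2  [load 27/30]
  3 → side 2  [load 30/30]
  3 → side 5  [load 22/30]
5 tape sides opened.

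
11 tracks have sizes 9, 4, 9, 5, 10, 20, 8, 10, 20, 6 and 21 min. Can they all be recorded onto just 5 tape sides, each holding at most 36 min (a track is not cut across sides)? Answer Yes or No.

A valid assignment using 4 tape sides:
  side 1: 21 + 10 + 5 = 36
  side 2: 20 + 10 + 6 = 36
  side 3: 20 + 9 + 4 = 33
  side 4: 9 + 8 = 17
That uses only 4 ≤ 5, so 5 tape sides are enough.

Yes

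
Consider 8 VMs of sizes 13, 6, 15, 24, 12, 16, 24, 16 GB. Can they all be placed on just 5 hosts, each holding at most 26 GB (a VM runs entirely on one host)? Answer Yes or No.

Total = 126 GB; ⌈126/26⌉ = 5.
The bound of 5 does not rule out 5, but exhaustive search shows no assignment into 5 hosts of capacity 26 GB exists — the minimum is 6.

No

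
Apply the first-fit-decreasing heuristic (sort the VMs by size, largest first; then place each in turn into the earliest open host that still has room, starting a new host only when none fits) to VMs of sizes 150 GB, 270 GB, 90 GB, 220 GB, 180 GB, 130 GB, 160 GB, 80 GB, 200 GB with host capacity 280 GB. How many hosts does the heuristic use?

6

Sorted descending: 270, 220, 200, 180, 160, 150, 130, 90, 80.
  270 → host 1 (new)  [load 270/280]
  220 → host 2 (new)  [load 220/280]
  200 → host 3 (new)  [load 200/280]
  180 → host 4 (new)  [load 180/280]
  160 → host 5 (new)  [load 160/280]
  150 → host 6 (new)  [load 150/280]
  130 → host 6  [load 280/280]
  90 → host 4  [load 270/280]
  80 → host 3  [load 280/280]
6 hosts opened.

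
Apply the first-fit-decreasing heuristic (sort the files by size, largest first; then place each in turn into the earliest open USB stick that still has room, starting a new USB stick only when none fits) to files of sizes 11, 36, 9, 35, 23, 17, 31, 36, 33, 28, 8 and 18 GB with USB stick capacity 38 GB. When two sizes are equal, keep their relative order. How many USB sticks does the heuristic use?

Sorted descending: 36, 36, 35, 33, 31, 28, 23, 18, 17, 11, 9, 8.
  36 → USB stick 1 (new)  [load 36/38]
  36 → USB stick 2 (new)  [load 36/38]
  35 → USB stick 3 (new)  [load 35/38]
  33 → USB stick 4 (new)  [load 33/38]
  31 → USB stick 5 (new)  [load 31/38]
  28 → USB stick 6 (new)  [load 28/38]
  23 → USB stick 7 (new)  [load 23/38]
  18 → USB stick 8 (new)  [load 18/38]
  17 → USB stick 8  [load 35/38]
  11 → USB stick 7  [load 34/38]
  9 → USB stick 6  [load 37/38]
  8 → USB stick 9 (new)  [load 8/38]
9 USB sticks opened.

9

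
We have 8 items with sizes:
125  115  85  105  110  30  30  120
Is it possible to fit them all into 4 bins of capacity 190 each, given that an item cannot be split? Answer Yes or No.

No

Total = 720; ⌈720/190⌉ = 4.
5 items each exceed half the capacity and cannot share a bin, forcing at least 5 bins.
At least 5 bins are required, but only 4 are allowed.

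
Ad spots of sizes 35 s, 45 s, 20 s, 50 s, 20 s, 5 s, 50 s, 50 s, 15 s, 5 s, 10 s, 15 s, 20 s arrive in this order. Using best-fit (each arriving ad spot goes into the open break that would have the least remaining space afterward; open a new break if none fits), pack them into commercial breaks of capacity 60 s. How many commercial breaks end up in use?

6

  35 → break 1 (new)  [load 35/60]
  45 → break 2 (new)  [load 45/60]
  20 → break 1  [load 55/60]
  50 → break 3 (new)  [load 50/60]
  20 → break 4 (new)  [load 20/60]
  5 → break 1  [load 60/60]
  50 → break 5 (new)  [load 50/60]
  50 → break 6 (new)  [load 50/60]
  15 → break 2  [load 60/60]
  5 → break 3  [load 55/60]
  10 → break 5  [load 60/60]
  15 → break 4  [load 35/60]
  20 → break 4  [load 55/60]
6 commercial breaks opened.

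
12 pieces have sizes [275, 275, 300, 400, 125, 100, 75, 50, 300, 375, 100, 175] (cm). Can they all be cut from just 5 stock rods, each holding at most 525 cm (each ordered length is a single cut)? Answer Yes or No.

Total = 2550 cm; ⌈2550/525⌉ = 5.
6 pieces each exceed half the capacity and cannot share a stock rod, forcing at least 6 stock rods.
At least 6 stock rods are required, but only 5 are allowed.

No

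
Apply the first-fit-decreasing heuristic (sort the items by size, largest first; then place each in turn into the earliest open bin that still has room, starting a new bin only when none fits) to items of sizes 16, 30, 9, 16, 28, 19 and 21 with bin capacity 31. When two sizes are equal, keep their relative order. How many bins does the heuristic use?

6

Sorted descending: 30, 28, 21, 19, 16, 16, 9.
  30 → bin 1 (new)  [load 30/31]
  28 → bin 2 (new)  [load 28/31]
  21 → bin 3 (new)  [load 21/31]
  19 → bin 4 (new)  [load 19/31]
  16 → bin 5 (new)  [load 16/31]
  16 → bin 6 (new)  [load 16/31]
  9 → bin 3  [load 30/31]
6 bins opened.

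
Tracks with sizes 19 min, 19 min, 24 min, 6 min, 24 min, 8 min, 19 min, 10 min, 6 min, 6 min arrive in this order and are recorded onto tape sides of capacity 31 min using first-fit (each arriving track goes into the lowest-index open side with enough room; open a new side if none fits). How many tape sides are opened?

  19 → side 1 (new)  [load 19/31]
  19 → side 2 (new)  [load 19/31]
  24 → side 3 (new)  [load 24/31]
  6 → side 1  [load 25/31]
  24 → side 4 (new)  [load 24/31]
  8 → side 2  [load 27/31]
  19 → side 5 (new)  [load 19/31]
  10 → side 5  [load 29/31]
  6 → side 1  [load 31/31]
  6 → side 3  [load 30/31]
5 tape sides opened.

5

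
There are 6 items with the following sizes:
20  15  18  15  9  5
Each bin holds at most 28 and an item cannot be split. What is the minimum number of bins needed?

4

Total = 20 + 18 + 15 + 15 + 9 + 5 = 82.
Lower bound: ⌈82/28⌉ = 3 bins.
Also, 4 items each exceed 14, and no two of those can share a bin, so at least 4 bins are needed.
A packing using 4 bins:
  bin 1: 20 + 5 = 25
  bin 2: 18 + 9 = 27
  bin 3: 15 = 15
  bin 4: 15 = 15
This matches the lower bound, so 4 is optimal.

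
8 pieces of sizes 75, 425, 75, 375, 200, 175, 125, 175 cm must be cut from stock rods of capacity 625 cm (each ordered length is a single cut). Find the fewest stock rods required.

Total = 425 + 375 + 200 + 175 + 175 + 125 + 75 + 75 = 1625 cm.
Lower bound: ⌈1625/625⌉ = 3 stock rods.
A packing using 3 stock rods:
  stock rod 1: 425 + 200 = 625
  stock rod 2: 375 + 175 + 75 = 625
  stock rod 3: 175 + 125 + 75 = 375
This matches the lower bound, so 3 is optimal.

3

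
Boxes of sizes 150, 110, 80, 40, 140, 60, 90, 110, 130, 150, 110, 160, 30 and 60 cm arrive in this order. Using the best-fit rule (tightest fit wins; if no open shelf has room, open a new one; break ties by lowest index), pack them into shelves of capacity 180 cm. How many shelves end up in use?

  150 → shelf 1 (new)  [load 150/180]
  110 → shelf 2 (new)  [load 110/180]
  80 → shelf 3 (new)  [load 80/180]
  40 → shelf 2  [load 150/180]
  140 → shelf 4 (new)  [load 140/180]
  60 → shelf 3  [load 140/180]
  90 → shelf 5 (new)  [load 90/180]
  110 → shelf 6 (new)  [load 110/180]
  130 → shelf 7 (new)  [load 130/180]
  150 → shelf 8 (new)  [load 150/180]
  110 → shelf 9 (new)  [load 110/180]
  160 → shelf 10 (new)  [load 160/180]
  30 → shelf 1  [load 180/180]
  60 → shelf 6  [load 170/180]
10 shelves opened.

10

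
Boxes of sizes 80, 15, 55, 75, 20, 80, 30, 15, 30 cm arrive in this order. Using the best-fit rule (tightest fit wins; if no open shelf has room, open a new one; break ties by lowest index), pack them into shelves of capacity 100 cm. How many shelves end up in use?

  80 → shelf 1 (new)  [load 80/100]
  15 → shelf 1  [load 95/100]
  55 → shelf 2 (new)  [load 55/100]
  75 → shelf 3 (new)  [load 75/100]
  20 → shelf 3  [load 95/100]
  80 → shelf 4 (new)  [load 80/100]
  30 → shelf 2  [load 85/100]
  15 → shelf 2  [load 100/100]
  30 → shelf 5 (new)  [load 30/100]
5 shelves opened.

5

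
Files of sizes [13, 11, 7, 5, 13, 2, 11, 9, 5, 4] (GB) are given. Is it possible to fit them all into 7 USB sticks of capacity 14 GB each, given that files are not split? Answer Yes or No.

Yes

A valid assignment using 7 USB sticks:
  USB stick 1: 13 = 13
  USB stick 2: 13 = 13
  USB stick 3: 11 + 2 = 13
  USB stick 4: 11 = 11
  USB stick 5: 9 + 5 = 14
  USB stick 6: 7 + 5 = 12
  USB stick 7: 4 = 4
Every load is within 14 GB, so 7 USB sticks suffice.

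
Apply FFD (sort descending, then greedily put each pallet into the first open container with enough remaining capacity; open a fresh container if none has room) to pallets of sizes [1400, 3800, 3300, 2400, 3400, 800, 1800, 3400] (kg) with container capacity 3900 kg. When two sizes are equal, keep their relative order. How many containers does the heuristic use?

6

Sorted descending: 3800, 3400, 3400, 3300, 2400, 1800, 1400, 800.
  3800 → container 1 (new)  [load 3800/3900]
  3400 → container 2 (new)  [load 3400/3900]
  3400 → container 3 (new)  [load 3400/3900]
  3300 → container 4 (new)  [load 3300/3900]
  2400 → container 5 (new)  [load 2400/3900]
  1800 → container 6 (new)  [load 1800/3900]
  1400 → container 5  [load 3800/3900]
  800 → container 6  [load 2600/3900]
6 containers opened.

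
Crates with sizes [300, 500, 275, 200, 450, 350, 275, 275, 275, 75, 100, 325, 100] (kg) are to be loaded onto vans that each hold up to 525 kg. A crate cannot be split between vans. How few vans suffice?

Total = 500 + 450 + 350 + 325 + 300 + 275 + 275 + 275 + 275 + 200 + 100 + 100 + 75 = 3500 kg.
Lower bound: ⌈3500/525⌉ = 7 vans.
Also, 9 crates each exceed 525/2 kg, and no two of those can share a van, so at least 9 vans are needed.
A packing using 9 vans:
  van 1: 500 = 500
  van 2: 450 + 75 = 525
  van 3: 350 + 100 = 450
  van 4: 325 + 200 = 525
  van 5: 300 + 100 = 400
  van 6: 275 = 275
  van 7: 275 = 275
  van 8: 275 = 275
  van 9: 275 = 275
This matches the lower bound, so 9 is optimal.

9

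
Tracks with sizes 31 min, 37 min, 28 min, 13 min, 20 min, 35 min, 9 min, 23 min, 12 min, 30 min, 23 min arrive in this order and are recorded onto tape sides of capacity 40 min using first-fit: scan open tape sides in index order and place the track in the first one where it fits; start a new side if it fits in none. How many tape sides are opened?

8

  31 → side 1 (new)  [load 31/40]
  37 → side 2 (new)  [load 37/40]
  28 → side 3 (new)  [load 28/40]
  13 → side 4 (new)  [load 13/40]
  20 → side 4  [load 33/40]
  35 → side 5 (new)  [load 35/40]
  9 → side 1  [load 40/40]
  23 → side 6 (new)  [load 23/40]
  12 → side 3  [load 40/40]
  30 → side 7 (new)  [load 30/40]
  23 → side 8 (new)  [load 23/40]
8 tape sides opened.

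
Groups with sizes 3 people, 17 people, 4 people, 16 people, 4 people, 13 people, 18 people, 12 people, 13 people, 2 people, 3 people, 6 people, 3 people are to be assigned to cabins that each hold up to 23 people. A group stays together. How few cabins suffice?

6

Total = 18 + 17 + 16 + 13 + 13 + 12 + 6 + 4 + 4 + 3 + 3 + 3 + 2 = 114 people.
Lower bound: ⌈114/23⌉ = 5 cabins.
Also, 6 groups each exceed 23/2 people, and no two of those can share a cabin, so at least 6 cabins are needed.
A packing using 6 cabins:
  cabin 1: 18 + 4 = 22
  cabin 2: 17 + 6 = 23
  cabin 3: 16 + 4 + 3 = 23
  cabin 4: 13 + 3 + 3 + 2 = 21
  cabin 5: 13 = 13
  cabin 6: 12 = 12
This matches the lower bound, so 6 is optimal.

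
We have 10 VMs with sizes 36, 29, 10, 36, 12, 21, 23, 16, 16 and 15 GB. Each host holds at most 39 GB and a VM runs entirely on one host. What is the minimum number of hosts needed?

Total = 36 + 36 + 29 + 23 + 21 + 16 + 16 + 15 + 12 + 10 = 214 GB.
Lower bound: ⌈214/39⌉ = 6 hosts.
A packing using 6 hosts:
  host 1: 36 = 36
  host 2: 36 = 36
  host 3: 29 + 10 = 39
  host 4: 23 + 16 = 39
  host 5: 21 + 16 = 37
  host 6: 15 + 12 = 27
This matches the lower bound, so 6 is optimal.

6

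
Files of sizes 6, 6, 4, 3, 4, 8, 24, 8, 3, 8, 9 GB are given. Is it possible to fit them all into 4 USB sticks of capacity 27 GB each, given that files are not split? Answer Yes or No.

A valid assignment using 4 USB sticks:
  USB stick 1: 24 + 3 = 27
  USB stick 2: 9 + 8 + 8 = 25
  USB stick 3: 8 + 6 + 6 + 4 + 3 = 27
  USB stick 4: 4 = 4
Every load is within 27 GB, so 4 USB sticks suffice.

Yes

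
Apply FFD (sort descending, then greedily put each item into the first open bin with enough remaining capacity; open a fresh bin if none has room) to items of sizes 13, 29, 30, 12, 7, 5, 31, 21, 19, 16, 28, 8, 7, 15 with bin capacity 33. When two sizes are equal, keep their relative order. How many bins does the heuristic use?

8

Sorted descending: 31, 30, 29, 28, 21, 19, 16, 15, 13, 12, 8, 7, 7, 5.
  31 → bin 1 (new)  [load 31/33]
  30 → bin 2 (new)  [load 30/33]
  29 → bin 3 (new)  [load 29/33]
  28 → bin 4 (new)  [load 28/33]
  21 → bin 5 (new)  [load 21/33]
  19 → bin 6 (new)  [load 19/33]
  16 → bin 7 (new)  [load 16/33]
  15 → bin 7  [load 31/33]
  13 → bin 6  [load 32/33]
  12 → bin 5  [load 33/33]
  8 → bin 8 (new)  [load 8/33]
  7 → bin 8  [load 15/33]
  7 → bin 8  [load 22/33]
  5 → bin 4  [load 33/33]
8 bins opened.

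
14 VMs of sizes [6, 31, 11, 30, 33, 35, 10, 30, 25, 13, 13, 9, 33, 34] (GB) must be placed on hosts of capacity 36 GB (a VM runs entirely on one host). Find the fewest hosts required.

10

Total = 35 + 34 + 33 + 33 + 31 + 30 + 30 + 25 + 13 + 13 + 11 + 10 + 9 + 6 = 313 GB.
Lower bound: ⌈313/36⌉ = 9 hosts.
A packing using 10 hosts:
  host 1: 35 = 35
  host 2: 34 = 34
  host 3: 33 = 33
  host 4: 33 = 33
  host 5: 31 = 31
  host 6: 30 + 6 = 36
  host 7: 30 = 30
  host 8: 25 + 11 = 36
  host 9: 13 + 13 + 10 = 36
  host 10: 9 = 9
No arrangement into 9 hosts stays within capacity, so 10 is optimal.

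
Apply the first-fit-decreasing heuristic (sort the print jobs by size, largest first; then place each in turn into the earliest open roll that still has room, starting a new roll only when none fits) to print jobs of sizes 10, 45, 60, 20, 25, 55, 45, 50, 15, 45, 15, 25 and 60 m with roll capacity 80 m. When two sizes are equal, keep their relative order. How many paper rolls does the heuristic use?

7

Sorted descending: 60, 60, 55, 50, 45, 45, 45, 25, 25, 20, 15, 15, 10.
  60 → roll 1 (new)  [load 60/80]
  60 → roll 2 (new)  [load 60/80]
  55 → roll 3 (new)  [load 55/80]
  50 → roll 4 (new)  [load 50/80]
  45 → roll 5 (new)  [load 45/80]
  45 → roll 6 (new)  [load 45/80]
  45 → roll 7 (new)  [load 45/80]
  25 → roll 3  [load 80/80]
  25 → roll 4  [load 75/80]
  20 → roll 1  [load 80/80]
  15 → roll 2  [load 75/80]
  15 → roll 5  [load 60/80]
  10 → roll 5  [load 70/80]
7 paper rolls opened.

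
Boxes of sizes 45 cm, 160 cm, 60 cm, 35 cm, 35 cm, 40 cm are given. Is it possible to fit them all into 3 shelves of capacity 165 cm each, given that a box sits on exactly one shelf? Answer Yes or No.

Yes

A valid assignment using 3 shelves:
  shelf 1: 160 = 160
  shelf 2: 60 + 45 + 40 = 145
  shelf 3: 35 + 35 = 70
Every load is within 165 cm, so 3 shelves suffice.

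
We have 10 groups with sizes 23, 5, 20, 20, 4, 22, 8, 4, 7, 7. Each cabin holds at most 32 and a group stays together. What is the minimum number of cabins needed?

Total = 23 + 22 + 20 + 20 + 8 + 7 + 7 + 5 + 4 + 4 = 120.
Lower bound: ⌈120/32⌉ = 4 cabins.
A packing using 4 cabins:
  cabin 1: 23 + 8 = 31
  cabin 2: 22 + 7 = 29
  cabin 3: 20 + 7 + 5 = 32
  cabin 4: 20 + 4 + 4 = 28
This matches the lower bound, so 4 is optimal.

4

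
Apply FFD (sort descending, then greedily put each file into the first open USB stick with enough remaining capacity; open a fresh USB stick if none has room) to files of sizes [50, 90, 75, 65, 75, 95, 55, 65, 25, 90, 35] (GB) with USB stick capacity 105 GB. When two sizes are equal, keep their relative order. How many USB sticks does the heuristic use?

Sorted descending: 95, 90, 90, 75, 75, 65, 65, 55, 50, 35, 25.
  95 → USB stick 1 (new)  [load 95/105]
  90 → USB stick 2 (new)  [load 90/105]
  90 → USB stick 3 (new)  [load 90/105]
  75 → USB stick 4 (new)  [load 75/105]
  75 → USB stick 5 (new)  [load 75/105]
  65 → USB stick 6 (new)  [load 65/105]
  65 → USB stick 7 (new)  [load 65/105]
  55 → USB stick 8 (new)  [load 55/105]
  50 → USB stick 8  [load 105/105]
  35 → USB stick 6  [load 100/105]
  25 → USB stick 4  [load 100/105]
8 USB sticks opened.

8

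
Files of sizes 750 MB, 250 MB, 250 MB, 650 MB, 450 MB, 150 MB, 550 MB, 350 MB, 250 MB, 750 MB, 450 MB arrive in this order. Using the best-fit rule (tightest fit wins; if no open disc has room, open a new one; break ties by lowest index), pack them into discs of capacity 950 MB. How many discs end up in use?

  750 → disc 1 (new)  [load 750/950]
  250 → disc 2 (new)  [load 250/950]
  250 → disc 2  [load 500/950]
  650 → disc 3 (new)  [load 650/950]
  450 → disc 2  [load 950/950]
  150 → disc 1  [load 900/950]
  550 → disc 4 (new)  [load 550/950]
  350 → disc 4  [load 900/950]
  250 → disc 3  [load 900/950]
  750 → disc 5 (new)  [load 750/950]
  450 → disc 6 (new)  [load 450/950]
6 discs opened.

6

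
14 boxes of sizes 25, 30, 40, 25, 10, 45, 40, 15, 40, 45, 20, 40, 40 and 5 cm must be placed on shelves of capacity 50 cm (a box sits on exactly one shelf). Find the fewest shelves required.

10

Total = 45 + 45 + 40 + 40 + 40 + 40 + 40 + 30 + 25 + 25 + 20 + 15 + 10 + 5 = 420 cm.
Lower bound: ⌈420/50⌉ = 9 shelves.
A packing using 10 shelves:
  shelf 1: 45 + 5 = 50
  shelf 2: 45 = 45
  shelf 3: 40 + 10 = 50
  shelf 4: 40 = 40
  shelf 5: 40 = 40
  shelf 6: 40 = 40
  shelf 7: 40 = 40
  shelf 8: 30 + 20 = 50
  shelf 9: 25 + 25 = 50
  shelf 10: 15 = 15
No arrangement into 9 shelves stays within capacity, so 10 is optimal.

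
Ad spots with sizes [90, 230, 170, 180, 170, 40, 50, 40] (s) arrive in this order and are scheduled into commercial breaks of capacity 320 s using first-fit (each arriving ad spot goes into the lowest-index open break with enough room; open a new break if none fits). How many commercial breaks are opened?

  90 → break 1 (new)  [load 90/320]
  230 → break 1  [load 320/320]
  170 → break 2 (new)  [load 170/320]
  180 → break 3 (new)  [load 180/320]
  170 → break 4 (new)  [load 170/320]
  40 → break 2  [load 210/320]
  50 → break 2  [load 260/320]
  40 → break 2  [load 300/320]
4 commercial breaks opened.

4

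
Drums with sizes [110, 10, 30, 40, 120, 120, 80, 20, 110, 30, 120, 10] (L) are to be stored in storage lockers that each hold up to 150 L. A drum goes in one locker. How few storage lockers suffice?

6

Total = 120 + 120 + 120 + 110 + 110 + 80 + 40 + 30 + 30 + 20 + 10 + 10 = 800 L.
Lower bound: ⌈800/150⌉ = 6 storage lockers.
A packing using 6 storage lockers:
  locker 1: 120 + 30 = 150
  locker 2: 120 + 30 = 150
  locker 3: 120 + 20 + 10 = 150
  locker 4: 110 + 40 = 150
  locker 5: 110 + 10 = 120
  locker 6: 80 = 80
This matches the lower bound, so 6 is optimal.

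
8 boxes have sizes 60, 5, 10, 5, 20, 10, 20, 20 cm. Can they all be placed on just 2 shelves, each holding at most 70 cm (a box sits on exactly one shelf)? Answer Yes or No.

Total = 150 cm; ⌈150/70⌉ = 3.
At least 3 shelves are required, but only 2 are allowed.

No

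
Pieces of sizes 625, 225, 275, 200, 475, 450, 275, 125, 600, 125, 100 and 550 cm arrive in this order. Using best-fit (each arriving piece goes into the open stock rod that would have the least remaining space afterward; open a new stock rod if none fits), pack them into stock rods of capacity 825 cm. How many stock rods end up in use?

  625 → stock rod 1 (new)  [load 625/825]
  225 → stock rod 2 (new)  [load 225/825]
  275 → stock rod 2  [load 500/825]
  200 → stock rod 1  [load 825/825]
  475 → stock rod 3 (new)  [load 475/825]
  450 → stock rod 4 (new)  [load 450/825]
  275 → stock rod 2  [load 775/825]
  125 → stock rod 3  [load 600/825]
  600 → stock rod 5 (new)  [load 600/825]
  125 → stock rod 3  [load 725/825]
  100 → stock rod 3  [load 825/825]
  550 → stock rod 6 (new)  [load 550/825]
6 stock rods opened.

6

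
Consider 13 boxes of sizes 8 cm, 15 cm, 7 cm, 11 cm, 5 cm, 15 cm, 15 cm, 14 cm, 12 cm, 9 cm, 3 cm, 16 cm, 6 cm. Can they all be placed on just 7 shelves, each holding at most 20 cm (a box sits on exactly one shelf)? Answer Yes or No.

Total = 136 cm; ⌈136/20⌉ = 7.
The bound of 7 does not rule out 7, but exhaustive search shows no assignment into 7 shelves of capacity 20 cm exists — the minimum is 8.

No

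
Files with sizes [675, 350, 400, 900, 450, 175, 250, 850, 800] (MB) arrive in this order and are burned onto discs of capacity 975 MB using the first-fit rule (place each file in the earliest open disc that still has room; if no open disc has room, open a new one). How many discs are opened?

  675 → disc 1 (new)  [load 675/975]
  350 → disc 2 (new)  [load 350/975]
  400 → disc 2  [load 750/975]
  900 → disc 3 (new)  [load 900/975]
  450 → disc 4 (new)  [load 450/975]
  175 → disc 1  [load 850/975]
  250 → disc 4  [load 700/975]
  850 → disc 5 (new)  [load 850/975]
  800 → disc 6 (new)  [load 800/975]
6 discs opened.

6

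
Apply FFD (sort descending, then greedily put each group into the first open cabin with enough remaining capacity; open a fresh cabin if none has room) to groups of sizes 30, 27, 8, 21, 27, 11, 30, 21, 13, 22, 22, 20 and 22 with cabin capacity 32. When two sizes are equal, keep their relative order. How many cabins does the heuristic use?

11

Sorted descending: 30, 30, 27, 27, 22, 22, 22, 21, 21, 20, 13, 11, 8.
  30 → cabin 1 (new)  [load 30/32]
  30 → cabin 2 (new)  [load 30/32]
  27 → cabin 3 (new)  [load 27/32]
  27 → cabin 4 (new)  [load 27/32]
  22 → cabin 5 (new)  [load 22/32]
  22 → cabin 6 (new)  [load 22/32]
  22 → cabin 7 (new)  [load 22/32]
  21 → cabin 8 (new)  [load 21/32]
  21 → cabin 9 (new)  [load 21/32]
  20 → cabin 10 (new)  [load 20/32]
  13 → cabin 11 (new)  [load 13/32]
  11 → cabin 8  [load 32/32]
  8 → cabin 5  [load 30/32]
11 cabins opened.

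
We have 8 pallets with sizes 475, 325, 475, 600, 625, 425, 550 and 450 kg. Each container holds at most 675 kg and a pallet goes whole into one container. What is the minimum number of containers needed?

8

Total = 625 + 600 + 550 + 475 + 475 + 450 + 425 + 325 = 3925 kg.
Lower bound: ⌈3925/675⌉ = 6 containers.
Also, 7 pallets each exceed 675/2 kg, and no two of those can share a container, so at least 7 containers are needed.
A packing using 8 containers:
  container 1: 625 = 625
  container 2: 600 = 600
  container 3: 550 = 550
  container 4: 475 = 475
  container 5: 475 = 475
  container 6: 450 = 450
  container 7: 425 = 425
  container 8: 325 = 325
No arrangement into 7 containers stays within capacity, so 8 is optimal.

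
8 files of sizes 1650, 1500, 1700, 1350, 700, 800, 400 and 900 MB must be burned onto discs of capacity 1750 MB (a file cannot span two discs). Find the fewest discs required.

Total = 1700 + 1650 + 1500 + 1350 + 900 + 800 + 700 + 400 = 9000 MB.
Lower bound: ⌈9000/1750⌉ = 6 discs.
A packing using 6 discs:
  disc 1: 1700 = 1700
  disc 2: 1650 = 1650
  disc 3: 1500 = 1500
  disc 4: 1350 + 400 = 1750
  disc 5: 900 + 800 = 1700
  disc 6: 700 = 700
This matches the lower bound, so 6 is optimal.

6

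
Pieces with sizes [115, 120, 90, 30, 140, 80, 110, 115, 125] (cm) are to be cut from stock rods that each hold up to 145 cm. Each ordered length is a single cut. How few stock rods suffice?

Total = 140 + 125 + 120 + 115 + 115 + 110 + 90 + 80 + 30 = 925 cm.
Lower bound: ⌈925/145⌉ = 7 stock rods.
Also, 8 pieces each exceed 145/2 cm, and no two of those can share a stock rod, so at least 8 stock rods are needed.
A packing using 8 stock rods:
  stock rod 1: 140 = 140
  stock rod 2: 125 = 125
  stock rod 3: 120 = 120
  stock rod 4: 115 + 30 = 145
  stock rod 5: 115 = 115
  stock rod 6: 110 = 110
  stock rod 7: 90 = 90
  stock rod 8: 80 = 80
This matches the lower bound, so 8 is optimal.

8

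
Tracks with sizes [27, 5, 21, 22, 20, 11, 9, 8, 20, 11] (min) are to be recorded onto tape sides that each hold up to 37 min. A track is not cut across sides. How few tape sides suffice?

Total = 27 + 22 + 21 + 20 + 20 + 11 + 11 + 9 + 8 + 5 = 154 min.
Lower bound: ⌈154/37⌉ = 5 tape sides.
A packing using 5 tape sides:
  side 1: 27 + 9 = 36
  side 2: 22 + 11 = 33
  side 3: 21 + 11 + 5 = 37
  side 4: 20 + 8 = 28
  side 5: 20 = 20
This matches the lower bound, so 5 is optimal.

5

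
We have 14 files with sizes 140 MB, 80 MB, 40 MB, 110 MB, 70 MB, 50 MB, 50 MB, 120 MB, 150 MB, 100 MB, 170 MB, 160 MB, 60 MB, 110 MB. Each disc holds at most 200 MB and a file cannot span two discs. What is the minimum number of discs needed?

Total = 170 + 160 + 150 + 140 + 120 + 110 + 110 + 100 + 80 + 70 + 60 + 50 + 50 + 40 = 1410 MB.
Lower bound: ⌈1410/200⌉ = 8 discs.
A packing using 8 discs:
  disc 1: 170 = 170
  disc 2: 160 + 40 = 200
  disc 3: 150 + 50 = 200
  disc 4: 140 + 60 = 200
  disc 5: 120 + 80 = 200
  disc 6: 110 + 70 = 180
  disc 7: 110 + 50 = 160
  disc 8: 100 = 100
This matches the lower bound, so 8 is optimal.

8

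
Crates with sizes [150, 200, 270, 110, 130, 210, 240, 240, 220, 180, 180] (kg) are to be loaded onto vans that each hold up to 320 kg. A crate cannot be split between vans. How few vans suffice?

9

Total = 270 + 240 + 240 + 220 + 210 + 200 + 180 + 180 + 150 + 130 + 110 = 2130 kg.
Lower bound: ⌈2130/320⌉ = 7 vans.
Also, 8 crates each exceed 160 kg, and no two of those can share a van, so at least 8 vans are needed.
A packing using 9 vans:
  van 1: 270 = 270
  van 2: 240 = 240
  van 3: 240 = 240
  van 4: 220 = 220
  van 5: 210 + 110 = 320
  van 6: 200 = 200
  van 7: 180 + 130 = 310
  van 8: 180 = 180
  van 9: 150 = 150
No arrangement into 8 vans stays within capacity, so 9 is optimal.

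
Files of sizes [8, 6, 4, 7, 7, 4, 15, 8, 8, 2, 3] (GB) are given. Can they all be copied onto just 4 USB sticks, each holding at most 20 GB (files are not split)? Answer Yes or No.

Yes

A valid assignment using 4 USB sticks:
  USB stick 1: 15 + 4 = 19
  USB stick 2: 8 + 8 + 4 = 20
  USB stick 3: 8 + 7 + 3 + 2 = 20
  USB stick 4: 7 + 6 = 13
Every load is within 20 GB, so 4 USB sticks suffice.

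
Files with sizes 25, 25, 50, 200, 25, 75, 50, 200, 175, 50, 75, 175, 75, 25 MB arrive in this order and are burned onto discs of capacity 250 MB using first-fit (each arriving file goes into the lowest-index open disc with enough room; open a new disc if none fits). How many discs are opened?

  25 → disc 1 (new)  [load 25/250]
  25 → disc 1  [load 50/250]
  50 → disc 1  [load 100/250]
  200 → disc 2 (new)  [load 200/250]
  25 → disc 1  [load 125/250]
  75 → disc 1  [load 200/250]
  50 → disc 1  [load 250/250]
  200 → disc 3 (new)  [load 200/250]
  175 → disc 4 (new)  [load 175/250]
  50 → disc 2  [load 250/250]
  75 → disc 4  [load 250/250]
  175 → disc 5 (new)  [load 175/250]
  75 → disc 5  [load 250/250]
  25 → disc 3  [load 225/250]
5 discs opened.

5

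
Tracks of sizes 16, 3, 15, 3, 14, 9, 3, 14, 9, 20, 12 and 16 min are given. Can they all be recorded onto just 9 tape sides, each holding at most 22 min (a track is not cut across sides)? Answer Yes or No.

A valid assignment using 8 tape sides:
  side 1: 20 = 20
  side 2: 16 + 3 + 3 = 22
  side 3: 16 + 3 = 19
  side 4: 15 = 15
  side 5: 14 = 14
  side 6: 14 = 14
  side 7: 12 + 9 = 21
  side 8: 9 = 9
That uses only 8 ≤ 9, so 9 tape sides are enough.

Yes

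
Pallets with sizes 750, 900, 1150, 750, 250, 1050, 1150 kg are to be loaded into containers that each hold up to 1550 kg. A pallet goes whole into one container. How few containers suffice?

Total = 1150 + 1150 + 1050 + 900 + 750 + 750 + 250 = 6000 kg.
Lower bound: ⌈6000/1550⌉ = 4 containers.
A packing using 5 containers:
  container 1: 1150 + 250 = 1400
  container 2: 1150 = 1150
  container 3: 1050 = 1050
  container 4: 900 = 900
  container 5: 750 + 750 = 1500
No arrangement into 4 containers stays within capacity, so 5 is optimal.

5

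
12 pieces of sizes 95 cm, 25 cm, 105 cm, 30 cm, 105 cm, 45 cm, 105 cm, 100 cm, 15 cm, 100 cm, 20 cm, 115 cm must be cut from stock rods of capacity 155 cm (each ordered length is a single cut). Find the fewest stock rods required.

Total = 115 + 105 + 105 + 105 + 100 + 100 + 95 + 45 + 30 + 25 + 20 + 15 = 860 cm.
Lower bound: ⌈860/155⌉ = 6 stock rods.
Also, 7 pieces each exceed 155/2 cm, and no two of those can share a stock rod, so at least 7 stock rods are needed.
A packing using 7 stock rods:
  stock rod 1: 115 + 30 = 145
  stock rod 2: 105 + 45 = 150
  stock rod 3: 105 + 25 + 20 = 150
  stock rod 4: 105 + 15 = 120
  stock rod 5: 100 = 100
  stock rod 6: 100 = 100
  stock rod 7: 95 = 95
This matches the lower bound, so 7 is optimal.

7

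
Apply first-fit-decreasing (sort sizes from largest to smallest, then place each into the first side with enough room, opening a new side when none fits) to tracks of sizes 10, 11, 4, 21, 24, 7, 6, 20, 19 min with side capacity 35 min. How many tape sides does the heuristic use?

Sorted descending: 24, 21, 20, 19, 11, 10, 7, 6, 4.
  24 → side 1 (new)  [load 24/35]
  21 → side 2 (new)  [load 21/35]
  20 → side 3 (new)  [load 20/35]
  19 → side 4 (new)  [load 19/35]
  11 → side 1  [load 35/35]
  10 → side 2  [load 31/35]
  7 → side 3  [load 27/35]
  6 → side 3  [load 33/35]
  4 → side 2  [load 35/35]
4 tape sides opened.

4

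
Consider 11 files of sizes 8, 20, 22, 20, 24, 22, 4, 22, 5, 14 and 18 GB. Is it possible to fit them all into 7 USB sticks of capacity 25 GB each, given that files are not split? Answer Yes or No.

Total = 179 GB; ⌈179/25⌉ = 8.
At least 8 USB sticks are required, but only 7 are allowed.

No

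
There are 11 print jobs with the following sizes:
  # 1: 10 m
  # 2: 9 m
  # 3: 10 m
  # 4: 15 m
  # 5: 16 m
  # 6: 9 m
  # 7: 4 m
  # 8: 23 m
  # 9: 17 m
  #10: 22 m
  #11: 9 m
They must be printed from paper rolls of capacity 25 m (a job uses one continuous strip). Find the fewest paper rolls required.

Total = 23 + 22 + 17 + 16 + 15 + 10 + 10 + 9 + 9 + 9 + 4 = 144 m.
Lower bound: ⌈144/25⌉ = 6 paper rolls.
A packing using 7 paper rolls:
  roll 1: 23 = 23
  roll 2: 22 = 22
  roll 3: 17 + 4 = 21
  roll 4: 16 + 9 = 25
  roll 5: 15 + 10 = 25
  roll 6: 10 + 9 = 19
  roll 7: 9 = 9
No arrangement into 6 paper rolls stays within capacity, so 7 is optimal.

7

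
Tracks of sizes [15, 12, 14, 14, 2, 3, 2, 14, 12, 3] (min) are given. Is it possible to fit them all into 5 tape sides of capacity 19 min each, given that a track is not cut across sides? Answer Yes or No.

No

Total = 91 min; ⌈91/19⌉ = 5.
6 tracks each exceed half the capacity and cannot share a side, forcing at least 6 tape sides.
At least 6 tape sides are required, but only 5 are allowed.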